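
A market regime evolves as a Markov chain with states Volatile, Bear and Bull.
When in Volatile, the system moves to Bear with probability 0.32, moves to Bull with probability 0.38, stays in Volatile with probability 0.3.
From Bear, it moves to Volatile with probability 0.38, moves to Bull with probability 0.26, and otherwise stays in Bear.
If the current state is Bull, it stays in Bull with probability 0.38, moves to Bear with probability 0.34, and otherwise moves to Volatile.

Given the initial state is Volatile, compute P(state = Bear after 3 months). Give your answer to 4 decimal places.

Propagate the distribution vector 3 months from Volatile.
After 0 months: (1.0000, 0.0000, 0.0000)
After 1 month: (0.3000, 0.3200, 0.3800)
After 2 months: (0.3180, 0.3404, 0.3416)
After 3 months: (0.3204, 0.3404, 0.3392)
P(in Bear after 3 months) = 0.3404

0.3404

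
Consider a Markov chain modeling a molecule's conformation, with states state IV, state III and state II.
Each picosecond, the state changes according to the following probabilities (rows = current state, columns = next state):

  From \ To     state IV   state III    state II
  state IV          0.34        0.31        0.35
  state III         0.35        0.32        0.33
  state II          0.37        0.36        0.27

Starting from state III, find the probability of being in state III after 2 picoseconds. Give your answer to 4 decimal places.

0.3297

Sum over the intermediate state after 1 picosecond:
P = P(state III→state IV)·P(state IV→state III) + P(state III→state III)·P(state III→state III) + P(state III→state II)·P(state II→state III)
  = 0.35×0.31 + 0.32×0.32 + 0.33×0.36
  = 0.1085 + 0.1024 + 0.1188 = 0.3297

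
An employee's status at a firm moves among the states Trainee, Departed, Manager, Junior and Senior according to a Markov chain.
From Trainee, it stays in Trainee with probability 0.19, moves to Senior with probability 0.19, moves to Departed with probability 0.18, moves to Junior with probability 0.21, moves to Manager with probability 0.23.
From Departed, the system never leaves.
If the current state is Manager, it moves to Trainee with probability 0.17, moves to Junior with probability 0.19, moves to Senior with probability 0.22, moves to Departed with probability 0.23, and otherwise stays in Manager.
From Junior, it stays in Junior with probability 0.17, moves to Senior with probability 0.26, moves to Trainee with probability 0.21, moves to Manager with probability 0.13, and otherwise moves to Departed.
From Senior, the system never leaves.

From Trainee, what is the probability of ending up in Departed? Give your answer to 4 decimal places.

Let h(s) be the probability of absorption at Departed starting from transient state s. Then h(Departed) = 1 and h(Senior) = 0. By first-step analysis:
h(Trainee) = 0.19·h(Trainee) + 0.18·1 + 0.23·h(Manager) + 0.21·h(Junior) + 0.19·0
h(Manager) = 0.17·h(Trainee) + 0.23·1 + 0.19·h(Manager) + 0.19·h(Junior) + 0.22·0
h(Junior) = 0.21·h(Trainee) + 0.23·1 + 0.13·h(Manager) + 0.17·h(Junior) + 0.26·0
Solving: h(Trainee) = 0.4879, h(Manager) = 0.4986, h(Junior) = 0.4787.
Starting from Trainee, the probability is 0.4879.

0.4879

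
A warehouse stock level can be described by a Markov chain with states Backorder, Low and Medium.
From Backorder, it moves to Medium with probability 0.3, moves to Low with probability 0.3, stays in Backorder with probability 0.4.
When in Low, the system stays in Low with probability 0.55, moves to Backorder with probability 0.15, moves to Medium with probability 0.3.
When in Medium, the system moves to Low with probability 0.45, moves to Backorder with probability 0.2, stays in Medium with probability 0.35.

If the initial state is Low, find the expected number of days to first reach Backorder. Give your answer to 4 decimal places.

6.0317

Let t(s) be the expected number of days to first reach Backorder from state s, with t(Backorder) = 0. Conditioning on the first day:
t(Low) = 1 + 0.55·t(Low) + 0.3·t(Medium)
t(Medium) = 1 + 0.45·t(Low) + 0.35·t(Medium)
Solving: t(Low) = 6.0317, t(Medium) = 5.7143.
Expected days from Low to Backorder: 6.0317.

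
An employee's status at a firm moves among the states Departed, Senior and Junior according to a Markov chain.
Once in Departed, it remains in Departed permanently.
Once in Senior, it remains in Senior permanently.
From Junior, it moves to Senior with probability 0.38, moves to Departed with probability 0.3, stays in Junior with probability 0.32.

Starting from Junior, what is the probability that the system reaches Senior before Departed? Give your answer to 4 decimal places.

0.5588

Let h(s) be the probability of absorption at Senior starting from transient state s. Then h(Senior) = 1 and h(Departed) = 0. By first-step analysis:
h(Junior) = 0.3·0 + 0.38·1 + 0.32·h(Junior)
Solving: h(Junior) = 0.5588.
Starting from Junior, the probability is 0.5588.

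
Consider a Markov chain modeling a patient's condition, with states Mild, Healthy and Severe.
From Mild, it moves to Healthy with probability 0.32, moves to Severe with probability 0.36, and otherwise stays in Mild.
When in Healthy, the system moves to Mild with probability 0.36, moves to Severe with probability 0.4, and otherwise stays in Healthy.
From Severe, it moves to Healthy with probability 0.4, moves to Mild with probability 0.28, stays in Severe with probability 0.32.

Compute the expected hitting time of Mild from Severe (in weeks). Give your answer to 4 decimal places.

Let t(s) be the expected number of weeks to first reach Mild from state s, with t(Mild) = 0. Conditioning on the first week:
t(Healthy) = 1 + 0.24·t(Healthy) + 0.4·t(Severe)
t(Severe) = 1 + 0.4·t(Healthy) + 0.32·t(Severe)
Solving: t(Healthy) = 3.0269, t(Severe) = 3.2511.
Expected weeks from Severe to Mild: 3.2511.

3.2511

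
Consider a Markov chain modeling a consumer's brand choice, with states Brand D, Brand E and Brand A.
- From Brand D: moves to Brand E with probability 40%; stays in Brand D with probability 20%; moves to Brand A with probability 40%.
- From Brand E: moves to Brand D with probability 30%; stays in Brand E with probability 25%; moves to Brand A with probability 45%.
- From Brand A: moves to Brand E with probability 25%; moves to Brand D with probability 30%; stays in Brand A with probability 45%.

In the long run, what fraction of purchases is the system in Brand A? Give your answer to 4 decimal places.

Let the stationary distribution be π with π = πP and π_1 + π_2 + π_3 = 1.
π_1 = 0.2·π_1 + 0.3·π_2 + 0.3·π_3
π_2 = 0.4·π_1 + 0.25·π_2 + 0.25·π_3
Solving with the normalization constraint gives π = (0.2727, 0.2909, 0.4364).
So the stationary probability of Brand A is 0.4364.

0.4364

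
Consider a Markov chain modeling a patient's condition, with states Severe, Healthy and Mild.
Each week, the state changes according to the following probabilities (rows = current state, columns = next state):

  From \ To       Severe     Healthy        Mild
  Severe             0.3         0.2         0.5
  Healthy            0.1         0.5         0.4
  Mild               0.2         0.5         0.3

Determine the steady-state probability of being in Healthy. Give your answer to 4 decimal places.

Let the stationary distribution be π with π = πP and π_1 + π_2 + π_3 = 1.
π_1 = 0.3·π_1 + 0.1·π_2 + 0.2·π_3
π_2 = 0.2·π_1 + 0.5·π_2 + 0.5·π_3
Solving with the normalization constraint gives π = (0.1724, 0.4483, 0.3793).
So the stationary probability of Healthy is 0.4483.

0.4483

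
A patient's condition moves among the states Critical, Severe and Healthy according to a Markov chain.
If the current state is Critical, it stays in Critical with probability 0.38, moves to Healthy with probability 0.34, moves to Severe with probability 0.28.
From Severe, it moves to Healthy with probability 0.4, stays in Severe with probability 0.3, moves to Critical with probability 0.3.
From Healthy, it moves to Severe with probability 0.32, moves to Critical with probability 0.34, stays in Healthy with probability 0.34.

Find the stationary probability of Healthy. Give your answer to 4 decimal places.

Let the stationary distribution be π with π = πP and π_1 + π_2 + π_3 = 1.
π_1 = 0.38·π_1 + 0.3·π_2 + 0.34·π_3
π_2 = 0.28·π_1 + 0.3·π_2 + 0.32·π_3
Solving with the normalization constraint gives π = (0.3417, 0.3003, 0.3580).
So the stationary probability of Healthy is 0.3580.

0.3580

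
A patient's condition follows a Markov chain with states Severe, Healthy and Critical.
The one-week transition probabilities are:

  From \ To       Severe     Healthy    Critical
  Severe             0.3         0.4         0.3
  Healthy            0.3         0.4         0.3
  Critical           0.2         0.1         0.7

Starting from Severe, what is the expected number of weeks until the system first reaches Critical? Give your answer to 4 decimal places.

3.3333

Let t(s) be the expected number of weeks to first reach Critical from state s, with t(Critical) = 0. Conditioning on the first week:
t(Severe) = 1 + 0.3·t(Severe) + 0.4·t(Healthy)
t(Healthy) = 1 + 0.3·t(Severe) + 0.4·t(Healthy)
Solving: t(Severe) = 3.3333, t(Healthy) = 3.3333.
Expected weeks from Severe to Critical: 3.3333.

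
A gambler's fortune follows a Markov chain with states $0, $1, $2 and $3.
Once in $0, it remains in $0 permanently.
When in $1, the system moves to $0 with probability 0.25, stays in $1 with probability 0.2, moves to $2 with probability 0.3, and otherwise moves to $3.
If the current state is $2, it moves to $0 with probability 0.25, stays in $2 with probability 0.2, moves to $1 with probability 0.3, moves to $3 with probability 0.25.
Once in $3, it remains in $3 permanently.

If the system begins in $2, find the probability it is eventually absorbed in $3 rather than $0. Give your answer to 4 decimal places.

0.5000

Let h(s) be the probability of absorption at $3 starting from transient state s. Then h($3) = 1 and h($0) = 0. By first-step analysis:
h($1) = 0.25·0 + 0.2·h($1) + 0.3·h($2) + 0.25·1
h($2) = 0.25·0 + 0.3·h($1) + 0.2·h($2) + 0.25·1
Solving: h($1) = 0.5000, h($2) = 0.5000.
Starting from $2, the probability is 0.5000.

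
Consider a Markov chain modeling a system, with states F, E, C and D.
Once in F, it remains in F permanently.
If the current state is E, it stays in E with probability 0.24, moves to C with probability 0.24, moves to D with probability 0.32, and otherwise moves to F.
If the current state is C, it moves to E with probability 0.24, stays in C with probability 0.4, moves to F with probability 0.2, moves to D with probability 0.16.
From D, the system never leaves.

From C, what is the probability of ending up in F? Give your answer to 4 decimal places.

0.5020

Let h(s) be the probability of absorption at F starting from transient state s. Then h(F) = 1 and h(D) = 0. By first-step analysis:
h(E) = 0.2·1 + 0.24·h(E) + 0.24·h(C) + 0.32·0
h(C) = 0.2·1 + 0.24·h(E) + 0.4·h(C) + 0.16·0
Solving: h(E) = 0.4217, h(C) = 0.5020.
Starting from C, the probability is 0.5020.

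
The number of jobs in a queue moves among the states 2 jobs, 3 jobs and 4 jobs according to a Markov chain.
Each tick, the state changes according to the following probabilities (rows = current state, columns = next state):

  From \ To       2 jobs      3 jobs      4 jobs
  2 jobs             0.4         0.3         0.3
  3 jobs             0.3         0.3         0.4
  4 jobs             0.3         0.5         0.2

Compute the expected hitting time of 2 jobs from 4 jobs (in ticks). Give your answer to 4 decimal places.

3.3333

Let t(s) be the expected number of ticks to first reach 2 jobs from state s, with t(2 jobs) = 0. Conditioning on the first tick:
t(3 jobs) = 1 + 0.3·t(3 jobs) + 0.4·t(4 jobs)
t(4 jobs) = 1 + 0.5·t(3 jobs) + 0.2·t(4 jobs)
Solving: t(3 jobs) = 3.3333, t(4 jobs) = 3.3333.
Expected ticks from 4 jobs to 2 jobs: 3.3333.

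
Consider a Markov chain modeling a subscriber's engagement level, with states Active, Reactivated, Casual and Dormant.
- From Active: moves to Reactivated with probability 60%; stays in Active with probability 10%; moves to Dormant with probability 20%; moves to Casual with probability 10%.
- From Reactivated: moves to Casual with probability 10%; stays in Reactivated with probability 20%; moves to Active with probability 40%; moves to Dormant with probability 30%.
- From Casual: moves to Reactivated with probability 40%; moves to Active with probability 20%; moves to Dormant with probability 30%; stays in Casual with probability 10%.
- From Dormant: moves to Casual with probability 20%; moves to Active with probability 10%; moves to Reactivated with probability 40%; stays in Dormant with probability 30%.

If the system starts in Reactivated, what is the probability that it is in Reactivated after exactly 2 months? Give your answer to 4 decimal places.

Propagate the distribution vector 2 months from Reactivated.
After 0 months: (0.0000, 1.0000, 0.0000, 0.0000)
After 1 month: (0.4000, 0.2000, 0.1000, 0.3000)
After 2 months: (0.1700, 0.4400, 0.1300, 0.2600)
P(in Reactivated after 2 months) = 0.4400

0.4400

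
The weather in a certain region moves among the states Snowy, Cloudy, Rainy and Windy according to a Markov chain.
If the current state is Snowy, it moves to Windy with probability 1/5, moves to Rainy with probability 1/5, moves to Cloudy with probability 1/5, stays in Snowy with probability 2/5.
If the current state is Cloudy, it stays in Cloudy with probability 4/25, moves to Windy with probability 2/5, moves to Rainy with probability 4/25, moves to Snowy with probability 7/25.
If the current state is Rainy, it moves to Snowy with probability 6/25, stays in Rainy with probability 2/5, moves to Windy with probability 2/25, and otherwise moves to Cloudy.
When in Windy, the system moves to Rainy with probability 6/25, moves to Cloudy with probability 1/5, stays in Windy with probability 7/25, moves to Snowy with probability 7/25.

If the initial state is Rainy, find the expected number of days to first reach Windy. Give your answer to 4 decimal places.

Let t(s) be the expected number of days to first reach Windy from state s, with t(Windy) = 0. Conditioning on the first day:
t(Snowy) = 1 + 0.4·t(Snowy) + 0.2·t(Cloudy) + 0.2·t(Rainy)
t(Cloudy) = 1 + 0.28·t(Snowy) + 0.16·t(Cloudy) + 0.16·t(Rainy)
t(Rainy) = 1 + 0.24·t(Snowy) + 0.28·t(Cloudy) + 0.4·t(Rainy)
Solving: t(Snowy) = 4.6858, t(Cloudy) = 3.7612, t(Rainy) = 5.2962.
Expected days from Rainy to Windy: 5.2962.

5.2962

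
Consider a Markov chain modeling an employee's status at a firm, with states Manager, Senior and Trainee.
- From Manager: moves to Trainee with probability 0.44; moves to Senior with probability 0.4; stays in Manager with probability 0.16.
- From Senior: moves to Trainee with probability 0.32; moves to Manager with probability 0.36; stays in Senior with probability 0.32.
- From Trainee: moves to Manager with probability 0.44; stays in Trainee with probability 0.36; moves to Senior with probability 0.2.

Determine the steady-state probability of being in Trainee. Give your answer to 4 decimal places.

0.3739

Let the stationary distribution be π with π = πP and π_1 + π_2 + π_3 = 1.
π_1 = 0.16·π_1 + 0.36·π_2 + 0.44·π_3
π_2 = 0.4·π_1 + 0.32·π_2 + 0.2·π_3
Solving with the normalization constraint gives π = (0.3249, 0.3011, 0.3739).
So the stationary probability of Trainee is 0.3739.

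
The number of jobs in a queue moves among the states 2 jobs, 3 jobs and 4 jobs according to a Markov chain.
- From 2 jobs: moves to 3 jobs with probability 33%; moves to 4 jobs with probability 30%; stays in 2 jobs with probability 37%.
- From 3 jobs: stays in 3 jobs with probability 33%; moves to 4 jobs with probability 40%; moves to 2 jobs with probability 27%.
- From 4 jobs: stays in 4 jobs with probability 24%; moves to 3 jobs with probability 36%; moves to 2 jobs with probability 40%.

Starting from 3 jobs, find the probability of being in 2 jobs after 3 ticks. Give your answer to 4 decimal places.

Propagate the distribution vector 3 ticks from 3 jobs.
After 0 ticks: (0.0000, 1.0000, 0.0000)
After 1 tick: (0.2700, 0.3300, 0.4000)
After 2 ticks: (0.3490, 0.3420, 0.3090)
After 3 ticks: (0.3451, 0.3393, 0.3157)
P(in 2 jobs after 3 ticks) = 0.3451

0.3451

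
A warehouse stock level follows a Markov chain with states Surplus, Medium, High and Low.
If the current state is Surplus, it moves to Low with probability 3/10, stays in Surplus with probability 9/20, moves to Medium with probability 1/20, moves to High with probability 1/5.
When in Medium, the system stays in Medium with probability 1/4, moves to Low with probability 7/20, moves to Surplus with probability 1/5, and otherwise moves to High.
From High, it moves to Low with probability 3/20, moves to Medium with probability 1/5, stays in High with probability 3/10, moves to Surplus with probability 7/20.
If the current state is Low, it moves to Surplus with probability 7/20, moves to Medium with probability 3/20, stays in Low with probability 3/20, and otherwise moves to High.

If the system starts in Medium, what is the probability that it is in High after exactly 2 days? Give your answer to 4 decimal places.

Propagate the distribution vector 2 days from Medium.
After 0 days: (0.0000, 1.0000, 0.0000, 0.0000)
After 1 day: (0.2000, 0.2500, 0.2000, 0.3500)
After 2 days: (0.3325, 0.1650, 0.2725, 0.2300)
P(in High after 2 days) = 0.2725

0.2725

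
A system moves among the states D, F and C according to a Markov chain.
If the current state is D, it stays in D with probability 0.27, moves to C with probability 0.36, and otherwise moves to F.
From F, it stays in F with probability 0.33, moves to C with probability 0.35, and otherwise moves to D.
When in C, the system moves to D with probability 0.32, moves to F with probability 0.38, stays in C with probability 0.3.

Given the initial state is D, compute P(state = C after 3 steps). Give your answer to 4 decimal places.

0.3363

Propagate the distribution vector 3 steps from D.
After 0 steps: (1.0000, 0.0000, 0.0000)
After 1 step: (0.2700, 0.3700, 0.3600)
After 2 steps: (0.3065, 0.3588, 0.3347)
After 3 steps: (0.3047, 0.3590, 0.3363)
P(in C after 3 steps) = 0.3363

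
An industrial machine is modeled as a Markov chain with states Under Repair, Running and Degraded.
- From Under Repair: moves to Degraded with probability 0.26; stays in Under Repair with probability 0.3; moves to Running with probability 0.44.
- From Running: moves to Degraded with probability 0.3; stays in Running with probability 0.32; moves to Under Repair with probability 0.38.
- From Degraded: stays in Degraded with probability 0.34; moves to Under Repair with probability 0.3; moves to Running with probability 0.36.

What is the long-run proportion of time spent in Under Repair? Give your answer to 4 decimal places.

Let the stationary distribution be π with π = πP and π_1 + π_2 + π_3 = 1.
π_1 = 0.3·π_1 + 0.38·π_2 + 0.3·π_3
π_2 = 0.44·π_1 + 0.32·π_2 + 0.36·π_3
Solving with the normalization constraint gives π = (0.3297, 0.3715, 0.2988).
So the stationary probability of Under Repair is 0.3297.

0.3297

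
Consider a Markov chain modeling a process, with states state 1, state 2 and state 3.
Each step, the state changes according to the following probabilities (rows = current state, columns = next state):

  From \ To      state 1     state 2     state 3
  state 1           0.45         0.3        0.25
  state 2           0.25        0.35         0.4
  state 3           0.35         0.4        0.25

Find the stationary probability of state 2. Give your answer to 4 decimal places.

0.3476

Let the stationary distribution be π with π = πP and π_1 + π_2 + π_3 = 1.
π_1 = 0.45·π_1 + 0.25·π_2 + 0.35·π_3
π_2 = 0.3·π_1 + 0.35·π_2 + 0.4·π_3
Solving with the normalization constraint gives π = (0.3503, 0.3476, 0.3021).
So the stationary probability of state 2 is 0.3476.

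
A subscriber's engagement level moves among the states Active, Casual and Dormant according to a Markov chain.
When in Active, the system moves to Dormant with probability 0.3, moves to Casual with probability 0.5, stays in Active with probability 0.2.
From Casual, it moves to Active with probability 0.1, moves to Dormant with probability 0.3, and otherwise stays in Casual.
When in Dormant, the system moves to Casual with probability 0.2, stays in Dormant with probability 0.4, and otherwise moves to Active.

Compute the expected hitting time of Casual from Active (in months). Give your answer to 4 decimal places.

2.5000

Let t(s) be the expected number of months to first reach Casual from state s, with t(Casual) = 0. Conditioning on the first month:
t(Active) = 1 + 0.2·t(Active) + 0.3·t(Dormant)
t(Dormant) = 1 + 0.4·t(Active) + 0.4·t(Dormant)
Solving: t(Active) = 2.5000, t(Dormant) = 3.3333.
Expected months from Active to Casual: 2.5000.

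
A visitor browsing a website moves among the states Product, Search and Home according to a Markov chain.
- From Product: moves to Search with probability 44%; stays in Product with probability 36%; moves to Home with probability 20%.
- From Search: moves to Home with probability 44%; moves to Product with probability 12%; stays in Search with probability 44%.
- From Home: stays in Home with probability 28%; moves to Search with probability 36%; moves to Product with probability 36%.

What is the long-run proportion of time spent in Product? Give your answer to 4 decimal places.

0.2606

Let the stationary distribution be π with π = πP and π_1 + π_2 + π_3 = 1.
π_1 = 0.36·π_1 + 0.12·π_2 + 0.36·π_3
π_2 = 0.44·π_1 + 0.44·π_2 + 0.36·π_3
Solving with the normalization constraint gives π = (0.2606, 0.4140, 0.3254).
So the stationary probability of Product is 0.2606.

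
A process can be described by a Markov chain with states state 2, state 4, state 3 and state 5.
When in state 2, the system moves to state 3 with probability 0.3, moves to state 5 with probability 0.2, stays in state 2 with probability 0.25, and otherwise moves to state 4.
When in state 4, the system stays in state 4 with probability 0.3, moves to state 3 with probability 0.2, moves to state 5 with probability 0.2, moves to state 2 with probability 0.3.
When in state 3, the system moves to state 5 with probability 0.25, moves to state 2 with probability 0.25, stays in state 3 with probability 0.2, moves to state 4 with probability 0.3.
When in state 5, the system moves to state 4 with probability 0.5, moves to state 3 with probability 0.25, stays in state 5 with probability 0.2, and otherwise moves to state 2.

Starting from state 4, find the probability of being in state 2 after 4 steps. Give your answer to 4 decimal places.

0.2241

Propagate the distribution vector 4 steps from state 4.
After 0 steps: (0.0000, 1.0000, 0.0000, 0.0000)
After 1 step: (0.3000, 0.3000, 0.2000, 0.2000)
After 2 steps: (0.2250, 0.3250, 0.2400, 0.2100)
After 3 steps: (0.2243, 0.3308, 0.2330, 0.2120)
After 4 steps: (0.2241, 0.3312, 0.2330, 0.2117)
P(in state 2 after 4 steps) = 0.2241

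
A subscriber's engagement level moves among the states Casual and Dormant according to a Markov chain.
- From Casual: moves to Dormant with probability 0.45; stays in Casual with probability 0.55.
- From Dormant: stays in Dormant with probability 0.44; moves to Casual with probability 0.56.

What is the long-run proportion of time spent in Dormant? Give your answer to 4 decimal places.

0.4455

Let the stationary distribution be π with π = πP and π_1 + π_2 = 1.
π_1 = 0.55·π_1 + 0.56·π_2
Solving with the normalization constraint gives π = (0.5545, 0.4455).
So the stationary probability of Dormant is 0.4455.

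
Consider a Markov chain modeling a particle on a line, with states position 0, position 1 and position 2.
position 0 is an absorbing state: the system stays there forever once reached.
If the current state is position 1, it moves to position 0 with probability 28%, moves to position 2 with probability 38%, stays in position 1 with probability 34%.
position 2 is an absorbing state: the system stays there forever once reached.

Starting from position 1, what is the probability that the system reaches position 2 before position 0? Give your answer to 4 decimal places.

Let h(s) be the probability of absorption at position 2 starting from transient state s. Then h(position 2) = 1 and h(position 0) = 0. By first-step analysis:
h(position 1) = 0.28·0 + 0.34·h(position 1) + 0.38·1
Solving: h(position 1) = 0.5758.
Starting from position 1, the probability is 0.5758.

0.5758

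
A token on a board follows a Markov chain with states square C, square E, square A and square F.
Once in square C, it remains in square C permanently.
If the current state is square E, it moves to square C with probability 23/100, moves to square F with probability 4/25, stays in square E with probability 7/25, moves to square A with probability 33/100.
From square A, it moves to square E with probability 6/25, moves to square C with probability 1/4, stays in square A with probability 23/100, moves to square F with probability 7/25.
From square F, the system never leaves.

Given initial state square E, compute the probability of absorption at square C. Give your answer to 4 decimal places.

0.5463

Let h(s) be the probability of absorption at square C starting from transient state s. Then h(square C) = 1 and h(square F) = 0. By first-step analysis:
h(square E) = 0.23·1 + 0.28·h(square E) + 0.33·h(square A) + 0.16·0
h(square A) = 0.25·1 + 0.24·h(square E) + 0.23·h(square A) + 0.28·0
Solving: h(square E) = 0.5463, h(square A) = 0.4949.
Starting from square E, the probability is 0.5463.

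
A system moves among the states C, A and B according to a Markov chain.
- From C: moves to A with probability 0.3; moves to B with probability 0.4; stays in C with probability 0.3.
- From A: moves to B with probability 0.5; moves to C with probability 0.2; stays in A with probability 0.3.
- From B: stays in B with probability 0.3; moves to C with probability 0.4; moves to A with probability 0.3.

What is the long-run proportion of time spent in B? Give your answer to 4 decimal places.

Let the stationary distribution be π with π = πP and π_1 + π_2 + π_3 = 1.
π_1 = 0.3·π_1 + 0.2·π_2 + 0.4·π_3
π_2 = 0.3·π_1 + 0.3·π_2 + 0.3·π_3
Solving with the normalization constraint gives π = (0.3091, 0.3000, 0.3909).
So the stationary probability of B is 0.3909.

0.3909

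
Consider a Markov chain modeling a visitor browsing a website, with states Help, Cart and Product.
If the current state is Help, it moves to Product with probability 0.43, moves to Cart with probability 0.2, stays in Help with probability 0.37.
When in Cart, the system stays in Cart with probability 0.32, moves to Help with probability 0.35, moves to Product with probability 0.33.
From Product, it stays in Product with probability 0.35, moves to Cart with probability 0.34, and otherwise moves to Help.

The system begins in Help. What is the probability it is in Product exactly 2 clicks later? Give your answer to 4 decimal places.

0.3756

Sum over the intermediate state after 1 click:
P = P(Help→Help)·P(Help→Product) + P(Help→Cart)·P(Cart→Product) + P(Help→Product)·P(Product→Product)
  = 0.37×0.43 + 0.2×0.33 + 0.43×0.35
  = 0.1591 + 0.0660 + 0.1505 = 0.3756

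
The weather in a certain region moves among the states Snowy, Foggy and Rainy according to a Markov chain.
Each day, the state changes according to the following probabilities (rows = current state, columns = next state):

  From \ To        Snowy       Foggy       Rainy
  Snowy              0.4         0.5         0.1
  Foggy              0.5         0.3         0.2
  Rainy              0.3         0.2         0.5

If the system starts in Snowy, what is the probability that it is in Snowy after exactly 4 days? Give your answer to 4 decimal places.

Propagate the distribution vector 4 days from Snowy.
After 0 days: (1.0000, 0.0000, 0.0000)
After 1 day: (0.4000, 0.5000, 0.1000)
After 2 days: (0.4400, 0.3700, 0.1900)
After 3 days: (0.4180, 0.3690, 0.2130)
After 4 days: (0.4156, 0.3623, 0.2221)
P(in Snowy after 4 days) = 0.4156

0.4156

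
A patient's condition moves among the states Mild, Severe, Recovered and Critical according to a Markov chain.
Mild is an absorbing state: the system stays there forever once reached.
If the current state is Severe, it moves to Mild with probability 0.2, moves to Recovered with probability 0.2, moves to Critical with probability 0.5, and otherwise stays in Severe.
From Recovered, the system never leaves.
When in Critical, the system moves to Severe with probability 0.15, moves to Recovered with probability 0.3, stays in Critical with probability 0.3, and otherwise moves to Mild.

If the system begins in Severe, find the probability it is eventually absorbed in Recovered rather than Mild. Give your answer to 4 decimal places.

0.5225

Let h(s) be the probability of absorption at Recovered starting from transient state s. Then h(Recovered) = 1 and h(Mild) = 0. By first-step analysis:
h(Severe) = 0.2·0 + 0.1·h(Severe) + 0.2·1 + 0.5·h(Critical)
h(Critical) = 0.25·0 + 0.15·h(Severe) + 0.3·1 + 0.3·h(Critical)
Solving: h(Severe) = 0.5225, h(Critical) = 0.5405.
Starting from Severe, the probability is 0.5225.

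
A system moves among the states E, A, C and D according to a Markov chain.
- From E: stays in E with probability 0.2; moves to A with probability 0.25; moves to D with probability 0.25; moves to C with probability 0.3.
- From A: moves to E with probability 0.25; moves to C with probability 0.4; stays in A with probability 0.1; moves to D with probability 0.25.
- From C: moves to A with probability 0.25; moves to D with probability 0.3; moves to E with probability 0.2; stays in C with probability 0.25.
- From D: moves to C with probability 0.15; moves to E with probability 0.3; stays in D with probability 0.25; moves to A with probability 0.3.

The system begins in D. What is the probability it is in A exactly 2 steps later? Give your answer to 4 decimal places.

0.2175

Propagate the distribution vector 2 steps from D.
After 0 steps: (0.0000, 0.0000, 0.0000, 1.0000)
After 1 step: (0.3000, 0.3000, 0.1500, 0.2500)
After 2 steps: (0.2400, 0.2175, 0.2850, 0.2575)
P(in A after 2 steps) = 0.2175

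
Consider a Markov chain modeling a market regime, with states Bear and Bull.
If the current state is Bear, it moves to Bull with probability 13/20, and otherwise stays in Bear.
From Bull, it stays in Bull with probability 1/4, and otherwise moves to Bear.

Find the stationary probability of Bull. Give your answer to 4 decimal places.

Let the stationary distribution be π with π = πP and π_1 + π_2 = 1.
π_1 = 0.35·π_1 + 0.75·π_2
Solving with the normalization constraint gives π = (0.5357, 0.4643).
So the stationary probability of Bull is 0.4643.

0.4643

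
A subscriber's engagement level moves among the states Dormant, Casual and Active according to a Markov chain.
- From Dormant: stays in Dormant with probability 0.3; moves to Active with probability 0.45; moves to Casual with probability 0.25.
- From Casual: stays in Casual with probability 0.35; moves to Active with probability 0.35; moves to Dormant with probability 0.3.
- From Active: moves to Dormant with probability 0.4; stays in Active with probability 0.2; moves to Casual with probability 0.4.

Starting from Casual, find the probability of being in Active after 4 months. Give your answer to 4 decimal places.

Propagate the distribution vector 4 months from Casual.
After 0 months: (0.0000, 1.0000, 0.0000)
After 1 month: (0.3000, 0.3500, 0.3500)
After 2 months: (0.3350, 0.3375, 0.3275)
After 3 months: (0.3328, 0.3329, 0.3344)
After 4 months: (0.3334, 0.3334, 0.3331)
P(in Active after 4 months) = 0.3331

0.3331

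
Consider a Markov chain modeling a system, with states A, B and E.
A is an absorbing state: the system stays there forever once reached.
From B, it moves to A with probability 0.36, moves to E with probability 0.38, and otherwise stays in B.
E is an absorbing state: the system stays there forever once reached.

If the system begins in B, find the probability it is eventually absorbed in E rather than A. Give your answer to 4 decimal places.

Let h(s) be the probability of absorption at E starting from transient state s. Then h(E) = 1 and h(A) = 0. By first-step analysis:
h(B) = 0.36·0 + 0.26·h(B) + 0.38·1
Solving: h(B) = 0.5135.
Starting from B, the probability is 0.5135.

0.5135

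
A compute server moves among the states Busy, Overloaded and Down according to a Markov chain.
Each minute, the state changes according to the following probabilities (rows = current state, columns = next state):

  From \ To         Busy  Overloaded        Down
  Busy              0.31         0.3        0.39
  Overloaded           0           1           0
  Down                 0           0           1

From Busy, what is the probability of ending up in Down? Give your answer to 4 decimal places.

Let h(s) be the probability of absorption at Down starting from transient state s. Then h(Down) = 1 and h(Overloaded) = 0. By first-step analysis:
h(Busy) = 0.31·h(Busy) + 0.3·0 + 0.39·1
Solving: h(Busy) = 0.5652.
Starting from Busy, the probability is 0.5652.

0.5652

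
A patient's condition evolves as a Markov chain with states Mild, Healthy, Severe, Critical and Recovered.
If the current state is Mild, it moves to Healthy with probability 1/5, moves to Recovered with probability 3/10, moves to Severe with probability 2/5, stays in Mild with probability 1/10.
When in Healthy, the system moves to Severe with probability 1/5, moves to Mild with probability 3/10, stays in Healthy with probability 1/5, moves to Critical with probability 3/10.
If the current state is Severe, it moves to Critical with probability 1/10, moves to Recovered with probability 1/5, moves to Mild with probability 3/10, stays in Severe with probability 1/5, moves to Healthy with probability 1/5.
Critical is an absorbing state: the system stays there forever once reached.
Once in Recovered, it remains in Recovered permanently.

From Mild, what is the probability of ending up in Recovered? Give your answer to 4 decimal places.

0.7000

Let h(s) be the probability of absorption at Recovered starting from transient state s. Then h(Recovered) = 1 and h(Critical) = 0. By first-step analysis:
h(Mild) = 0.1·h(Mild) + 0.2·h(Healthy) + 0.4·h(Severe) + 0.3·1
h(Healthy) = 0.3·h(Mild) + 0.2·h(Healthy) + 0.2·h(Severe) + 0.3·0
h(Severe) = 0.3·h(Mild) + 0.2·h(Healthy) + 0.2·h(Severe) + 0.1·0 + 0.2·1
Solving: h(Mild) = 0.7000, h(Healthy) = 0.4167, h(Severe) = 0.6167.
Starting from Mild, the probability is 0.7000.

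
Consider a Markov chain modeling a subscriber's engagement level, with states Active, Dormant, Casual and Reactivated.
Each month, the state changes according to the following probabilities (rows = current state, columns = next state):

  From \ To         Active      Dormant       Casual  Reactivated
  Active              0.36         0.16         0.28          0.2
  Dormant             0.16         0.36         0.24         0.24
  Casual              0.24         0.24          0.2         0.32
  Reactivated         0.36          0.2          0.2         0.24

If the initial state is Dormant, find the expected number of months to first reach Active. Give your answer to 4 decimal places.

Let t(s) be the expected number of months to first reach Active from state s, with t(Active) = 0. Conditioning on the first month:
t(Dormant) = 1 + 0.36·t(Dormant) + 0.24·t(Casual) + 0.24·t(Reactivated)
t(Casual) = 1 + 0.24·t(Dormant) + 0.2·t(Casual) + 0.32·t(Reactivated)
t(Reactivated) = 1 + 0.2·t(Dormant) + 0.2·t(Casual) + 0.24·t(Reactivated)
Solving: t(Dormant) = 4.3630, t(Casual) = 3.9615, t(Reactivated) = 3.5064.
Expected months from Dormant to Active: 4.3630.

4.3630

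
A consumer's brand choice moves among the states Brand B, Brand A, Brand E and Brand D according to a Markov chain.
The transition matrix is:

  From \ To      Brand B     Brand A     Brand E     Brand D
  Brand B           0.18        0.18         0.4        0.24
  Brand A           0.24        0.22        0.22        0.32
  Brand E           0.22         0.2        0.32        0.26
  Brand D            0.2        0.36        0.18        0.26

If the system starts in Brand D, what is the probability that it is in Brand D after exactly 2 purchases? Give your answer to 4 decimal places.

Propagate the distribution vector 2 purchases from Brand D.
After 0 purchases: (0.0000, 0.0000, 0.0000, 1.0000)
After 1 purchase: (0.2000, 0.3600, 0.1800, 0.2600)
After 2 purchases: (0.2140, 0.2448, 0.2636, 0.2776)
P(in Brand D after 2 purchases) = 0.2776

0.2776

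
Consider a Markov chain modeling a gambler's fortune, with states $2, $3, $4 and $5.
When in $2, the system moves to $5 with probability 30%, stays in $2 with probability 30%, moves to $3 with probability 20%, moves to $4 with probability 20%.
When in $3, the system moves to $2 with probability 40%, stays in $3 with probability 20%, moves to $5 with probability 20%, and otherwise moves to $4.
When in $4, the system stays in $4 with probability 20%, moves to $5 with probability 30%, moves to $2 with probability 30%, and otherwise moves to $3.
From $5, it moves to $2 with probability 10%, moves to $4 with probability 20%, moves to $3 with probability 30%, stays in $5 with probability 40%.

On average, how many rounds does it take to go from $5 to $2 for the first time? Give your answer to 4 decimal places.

4.6218

Let t(s) be the expected number of rounds to first reach $2 from state s, with t($2) = 0. Conditioning on the first round:
t($3) = 1 + 0.2·t($3) + 0.2·t($4) + 0.2·t($5)
t($4) = 1 + 0.2·t($3) + 0.2·t($4) + 0.3·t($5)
t($5) = 1 + 0.3·t($3) + 0.2·t($4) + 0.4·t($5)
Solving: t($3) = 3.3613, t($4) = 3.8235, t($5) = 4.6218.
Expected rounds from $5 to $2: 4.6218.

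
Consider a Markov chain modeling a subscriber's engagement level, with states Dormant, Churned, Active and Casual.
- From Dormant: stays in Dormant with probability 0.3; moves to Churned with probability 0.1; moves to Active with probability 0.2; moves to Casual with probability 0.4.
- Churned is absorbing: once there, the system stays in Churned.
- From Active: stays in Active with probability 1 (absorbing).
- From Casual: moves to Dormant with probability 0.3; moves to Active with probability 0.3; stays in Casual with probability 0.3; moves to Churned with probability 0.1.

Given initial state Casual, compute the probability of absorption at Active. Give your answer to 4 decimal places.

0.7297

Let h(s) be the probability of absorption at Active starting from transient state s. Then h(Active) = 1 and h(Churned) = 0. By first-step analysis:
h(Dormant) = 0.3·h(Dormant) + 0.1·0 + 0.2·1 + 0.4·h(Casual)
h(Casual) = 0.3·h(Dormant) + 0.1·0 + 0.3·1 + 0.3·h(Casual)
Solving: h(Dormant) = 0.7027, h(Casual) = 0.7297.
Starting from Casual, the probability is 0.7297.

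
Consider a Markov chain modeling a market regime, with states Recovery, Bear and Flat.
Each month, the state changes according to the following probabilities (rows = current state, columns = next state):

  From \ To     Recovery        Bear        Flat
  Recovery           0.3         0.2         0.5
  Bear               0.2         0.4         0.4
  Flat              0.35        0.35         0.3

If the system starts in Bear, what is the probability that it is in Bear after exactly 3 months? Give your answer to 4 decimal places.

0.3250

Propagate the distribution vector 3 months from Bear.
After 0 months: (0.0000, 1.0000, 0.0000)
After 1 month: (0.2000, 0.4000, 0.4000)
After 2 months: (0.2800, 0.3400, 0.3800)
After 3 months: (0.2850, 0.3250, 0.3900)
P(in Bear after 3 months) = 0.3250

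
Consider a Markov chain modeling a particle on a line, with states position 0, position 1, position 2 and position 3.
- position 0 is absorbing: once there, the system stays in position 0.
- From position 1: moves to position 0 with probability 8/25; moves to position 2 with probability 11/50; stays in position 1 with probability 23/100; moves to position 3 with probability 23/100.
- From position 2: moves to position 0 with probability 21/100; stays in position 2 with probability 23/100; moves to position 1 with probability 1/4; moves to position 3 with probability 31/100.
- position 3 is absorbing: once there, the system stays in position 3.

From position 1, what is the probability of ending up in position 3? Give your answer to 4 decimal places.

0.4560

Let h(s) be the probability of absorption at position 3 starting from transient state s. Then h(position 3) = 1 and h(position 0) = 0. By first-step analysis:
h(position 1) = 0.32·0 + 0.23·h(position 1) + 0.22·h(position 2) + 0.23·1
h(position 2) = 0.21·0 + 0.25·h(position 1) + 0.23·h(position 2) + 0.31·1
Solving: h(position 1) = 0.4560, h(position 2) = 0.5507.
Starting from position 1, the probability is 0.4560.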